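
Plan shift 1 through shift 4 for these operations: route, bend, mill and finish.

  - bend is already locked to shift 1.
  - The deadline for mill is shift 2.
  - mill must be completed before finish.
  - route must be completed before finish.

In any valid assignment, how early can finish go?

Precedence pushes finish to at least shift 2.
finish at shift 2 is achievable: bend in shift 1; finish in shift 2; route in shift 1; mill in shift 1.

shift 2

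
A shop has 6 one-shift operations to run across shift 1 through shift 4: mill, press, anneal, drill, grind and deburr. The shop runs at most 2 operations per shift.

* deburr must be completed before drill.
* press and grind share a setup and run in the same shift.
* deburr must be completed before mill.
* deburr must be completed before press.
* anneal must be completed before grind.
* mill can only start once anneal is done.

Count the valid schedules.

Splitting on mill: it can be shift 2 (4), shift 3 (8), shift 4 (8). Listing each branch's schedules as (press, anneal, drill, grind, deburr) by shift number:
mill=shift 2: (3,1,2,3,1) (3,1,4,3,1) (4,1,2,4,1) (4,1,3,4,1) — 4.
mill=shift 3: (2,1,3,2,1) (2,1,4,2,1) (4,1,2,4,1) (4,1,3,4,1) (4,1,3,4,2) (4,2,2,4,1) (4,2,3,4,1) (4,2,3,4,2) — 8.
mill=shift 4: (2,1,3,2,1) (2,1,4,2,1) (3,1,2,3,1) (3,1,4,3,1) (3,1,4,3,2) (3,2,2,3,1) (3,2,4,3,1) (3,2,4,3,2) — 8.
Summing: 4 + 8 + 8 = 20.

20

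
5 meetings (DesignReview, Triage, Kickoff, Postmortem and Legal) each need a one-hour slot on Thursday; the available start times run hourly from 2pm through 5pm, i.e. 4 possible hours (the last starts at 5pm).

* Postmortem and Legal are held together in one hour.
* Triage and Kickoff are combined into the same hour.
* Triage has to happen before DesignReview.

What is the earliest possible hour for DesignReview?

Precedence pushes DesignReview to at least 3pm.
DesignReview at 3pm is achievable: Triage=2pm; Legal=2pm; Kickoff=2pm; DesignReview=3pm; Postmortem=2pm.

3pm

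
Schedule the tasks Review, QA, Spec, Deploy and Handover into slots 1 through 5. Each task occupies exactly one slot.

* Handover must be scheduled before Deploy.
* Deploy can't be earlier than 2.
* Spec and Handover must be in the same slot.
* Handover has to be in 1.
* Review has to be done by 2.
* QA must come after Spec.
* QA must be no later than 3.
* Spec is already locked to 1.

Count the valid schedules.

Splitting on Review: it can be 1 (8), 2 (8). Listing each branch's schedules as (QA, Spec, Deploy, Handover):
Review=1: (2,1,2,1) (2,1,3,1) (2,1,4,1) (2,1,5,1) (3,1,2,1) (3,1,3,1) (3,1,4,1) (3,1,5,1) — 8.
Review=2: (2,1,2,1) (2,1,3,1) (2,1,4,1) (2,1,5,1) (3,1,2,1) (3,1,3,1) (3,1,4,1) (3,1,5,1) — 8.
Summing: 8 + 8 = 16.

16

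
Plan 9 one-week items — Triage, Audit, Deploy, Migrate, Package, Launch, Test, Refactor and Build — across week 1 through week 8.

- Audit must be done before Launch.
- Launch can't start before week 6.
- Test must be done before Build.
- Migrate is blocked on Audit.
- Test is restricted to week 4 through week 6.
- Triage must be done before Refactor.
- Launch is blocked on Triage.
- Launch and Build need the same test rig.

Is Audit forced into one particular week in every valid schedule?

Audit can be week 1 (e.g. Migrate=week 2, Package=week 1, Triage=week 1, Audit=week 1, Test=week 4, Build=week 5, Deploy=week 1, Launch=week 6, Refactor=week 2) or week 2 (e.g. Deploy=week 1; Build=week 5; Triage=week 1; Package=week 1; Refactor=week 2; Migrate=week 3; Test=week 4; Audit=week 2; Launch=week 6).

No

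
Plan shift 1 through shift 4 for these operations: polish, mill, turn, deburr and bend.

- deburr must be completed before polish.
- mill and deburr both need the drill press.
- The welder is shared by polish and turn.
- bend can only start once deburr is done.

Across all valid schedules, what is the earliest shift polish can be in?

Precedence pushes polish to at least shift 2.
polish at shift 2 is achievable: deburr in shift 1, mill in shift 2, bend in shift 2, polish in shift 2, turn in shift 1.

shift 2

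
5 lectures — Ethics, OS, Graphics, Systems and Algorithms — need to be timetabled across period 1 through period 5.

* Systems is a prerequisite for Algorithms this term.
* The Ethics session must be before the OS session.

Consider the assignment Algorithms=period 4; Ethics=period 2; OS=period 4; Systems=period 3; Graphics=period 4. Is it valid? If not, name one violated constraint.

The Ethics session must be before the OS session — holds.
Systems is a prerequisite for Algorithms this term — holds.

Valid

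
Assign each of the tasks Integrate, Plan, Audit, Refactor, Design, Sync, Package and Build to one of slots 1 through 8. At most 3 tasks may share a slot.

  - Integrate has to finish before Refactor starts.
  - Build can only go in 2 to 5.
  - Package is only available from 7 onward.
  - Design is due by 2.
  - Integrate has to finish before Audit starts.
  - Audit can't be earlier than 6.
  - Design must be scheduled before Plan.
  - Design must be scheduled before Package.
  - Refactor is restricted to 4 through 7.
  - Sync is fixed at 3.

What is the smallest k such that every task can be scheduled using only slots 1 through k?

The precedence chain requires at least 2 distinct slots.
With at most 3 per slot and 8 tasks, at least 3 slots are needed.
Package can't be placed before 7, so the schedule must run through at least slot 7.
7 works (last occupied slot: 7): for example Design -> 1; Audit -> 6; Integrate -> 1; Refactor -> 4; Plan -> 2; Build -> 2; Sync -> 3; Package -> 7.

7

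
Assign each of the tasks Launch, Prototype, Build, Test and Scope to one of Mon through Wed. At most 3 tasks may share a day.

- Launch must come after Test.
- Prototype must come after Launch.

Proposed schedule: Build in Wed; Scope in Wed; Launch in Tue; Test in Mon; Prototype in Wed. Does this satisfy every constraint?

At most 3 tasks may share a day — holds.
Launch must come after Test — holds.
Prototype must come after Launch — holds.

Yes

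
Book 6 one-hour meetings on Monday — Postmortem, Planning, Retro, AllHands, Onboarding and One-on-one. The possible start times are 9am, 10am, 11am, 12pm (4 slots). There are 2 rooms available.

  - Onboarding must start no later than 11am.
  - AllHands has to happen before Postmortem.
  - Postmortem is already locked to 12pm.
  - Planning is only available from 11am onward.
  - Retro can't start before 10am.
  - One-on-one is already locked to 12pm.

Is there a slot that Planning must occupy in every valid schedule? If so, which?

Planning is available from 11am.
So Planning is pinned to 11am.

11am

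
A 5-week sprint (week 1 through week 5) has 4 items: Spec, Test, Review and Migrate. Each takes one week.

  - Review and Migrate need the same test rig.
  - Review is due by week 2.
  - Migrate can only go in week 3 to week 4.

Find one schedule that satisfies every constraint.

Migrate in week 3, Review in week 1, Test in week 1, Spec in week 1

Checking: Review(week 1) != Migrate(week 3); Review=week 1 in [week 1,week 2]; Migrate=week 3 in [week 3,week 4].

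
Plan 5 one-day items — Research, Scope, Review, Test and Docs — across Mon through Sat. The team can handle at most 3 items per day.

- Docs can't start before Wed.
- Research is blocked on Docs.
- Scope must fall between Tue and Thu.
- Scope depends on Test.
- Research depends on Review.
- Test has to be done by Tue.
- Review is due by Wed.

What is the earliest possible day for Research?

Precedence pushes Research to at least Thu.
Research at Thu is achievable: Review=Mon; Scope=Tue; Research=Thu; Test=Mon; Docs=Wed.

Thu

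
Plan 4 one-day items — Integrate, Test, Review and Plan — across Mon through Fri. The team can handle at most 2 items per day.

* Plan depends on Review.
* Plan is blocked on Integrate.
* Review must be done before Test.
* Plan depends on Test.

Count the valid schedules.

35

Splitting on Integrate: it can be Mon (10), Tue (10), Wed (9), Thu (6). Listing each branch's schedules as (Test, Review, Plan):
Integrate=Mon: (Tue,Mon,Wed) (Tue,Mon,Thu) (Tue,Mon,Fri) (Wed,Mon,Thu) (Wed,Mon,Fri) (Wed,Tue,Thu) (Wed,Tue,Fri) (Thu,Mon,Fri) (Thu,Tue,Fri) (Thu,Wed,Fri) — 10.
Integrate=Tue: (Tue,Mon,Wed) (Tue,Mon,Thu) (Tue,Mon,Fri) (Wed,Mon,Thu) (Wed,Mon,Fri) (Wed,Tue,Thu) (Wed,Tue,Fri) (Thu,Mon,Fri) (Thu,Tue,Fri) (Thu,Wed,Fri) — 10.
Integrate=Wed: (Tue,Mon,Thu) (Tue,Mon,Fri) (Wed,Mon,Thu) (Wed,Mon,Fri) (Wed,Tue,Thu) (Wed,Tue,Fri) (Thu,Mon,Fri) (Thu,Tue,Fri) (Thu,Wed,Fri) — 9.
Integrate=Thu: (Tue,Mon,Fri) (Wed,Mon,Fri) (Wed,Tue,Fri) (Thu,Mon,Fri) (Thu,Tue,Fri) (Thu,Wed,Fri) — 6.
Summing: 10 + 10 + 9 + 6 = 35.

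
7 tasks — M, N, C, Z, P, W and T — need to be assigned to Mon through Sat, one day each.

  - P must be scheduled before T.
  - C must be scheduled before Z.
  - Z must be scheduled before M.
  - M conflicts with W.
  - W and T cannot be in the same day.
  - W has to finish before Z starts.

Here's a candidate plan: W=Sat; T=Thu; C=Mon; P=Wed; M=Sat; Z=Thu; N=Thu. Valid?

P must be scheduled before T — holds.
C must be scheduled before Z — holds.
W has to finish before Z starts — violated.
Z must be scheduled before M — holds.
W and T cannot be in the same day — holds.
M conflicts with W — violated.

No. M conflicts with W is not satisfied.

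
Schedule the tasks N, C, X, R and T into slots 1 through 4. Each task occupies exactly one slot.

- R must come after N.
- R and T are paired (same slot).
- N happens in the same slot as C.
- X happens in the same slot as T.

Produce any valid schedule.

X -> 2, C -> 1, T -> 2, R -> 2, N -> 1

Checking: N(1) before R(2); X = T = 2; N = C = 1; R = T = 2.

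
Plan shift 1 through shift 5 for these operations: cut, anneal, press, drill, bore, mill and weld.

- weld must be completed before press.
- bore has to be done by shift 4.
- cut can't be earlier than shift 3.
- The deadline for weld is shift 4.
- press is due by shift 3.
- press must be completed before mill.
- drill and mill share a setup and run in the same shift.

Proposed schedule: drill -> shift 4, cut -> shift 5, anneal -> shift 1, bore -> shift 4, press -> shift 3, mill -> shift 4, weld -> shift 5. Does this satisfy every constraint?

bore has to be done by shift 4 — holds.
press must be completed before mill — holds.
cut can't be earlier than shift 3 — holds.
The deadline for weld is shift 4 — violated.
press is due by shift 3 — holds.
weld must be completed before press — violated.
drill and mill share a setup and run in the same shift — holds.

No — it violates: The deadline for weld is shift 4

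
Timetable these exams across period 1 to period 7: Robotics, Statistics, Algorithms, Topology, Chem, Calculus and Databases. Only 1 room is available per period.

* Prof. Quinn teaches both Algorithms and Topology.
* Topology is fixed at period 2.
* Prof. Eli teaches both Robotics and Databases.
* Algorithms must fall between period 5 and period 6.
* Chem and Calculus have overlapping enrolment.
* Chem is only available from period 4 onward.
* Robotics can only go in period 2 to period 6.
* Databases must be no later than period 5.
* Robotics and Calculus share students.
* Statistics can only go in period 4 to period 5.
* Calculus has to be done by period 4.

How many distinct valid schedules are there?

Splitting on Robotics: it can be period 3 (3), period 4 (2), period 5 (2), period 6 (2). Listing each branch's schedules as (Statistics, Algorithms, Topology, Chem, Calculus, Databases) by period number:
Robotics=period 3: (4,6,2,7,1,5) (5,6,2,7,1,4) (5,6,2,7,4,1) — 3.
Robotics=period 4: (5,6,2,7,1,3) (5,6,2,7,3,1) — 2.
Robotics=period 5: (4,6,2,7,1,3) (4,6,2,7,3,1) — 2.
Robotics=period 6: (4,5,2,7,1,3) (4,5,2,7,3,1) — 2.
Summing: 3 + 2 + 2 + 2 = 9.

9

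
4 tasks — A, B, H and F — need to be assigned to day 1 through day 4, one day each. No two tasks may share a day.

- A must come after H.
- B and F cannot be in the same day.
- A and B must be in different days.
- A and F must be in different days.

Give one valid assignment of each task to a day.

H -> day 1, A -> day 2, B -> day 3, F -> day 4

Checking: H(day 1) before A(day 2); A(day 2) != B(day 3); B(day 3) != F(day 4); A(day 2) != F(day 4); max 1 per day (cap 1).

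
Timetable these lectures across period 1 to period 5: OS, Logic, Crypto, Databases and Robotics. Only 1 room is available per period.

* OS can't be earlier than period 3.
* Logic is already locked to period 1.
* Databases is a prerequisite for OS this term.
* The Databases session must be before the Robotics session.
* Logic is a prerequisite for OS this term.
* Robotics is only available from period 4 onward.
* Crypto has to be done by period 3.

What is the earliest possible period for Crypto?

period 2

Crypto's own window allows nothing later than period 3.
Crypto at period 2 is achievable: Logic in period 1, OS in period 5, Crypto in period 2, Databases in period 3, Robotics in period 4.
Nothing earlier works — the capacity limit rule out every period before period 2.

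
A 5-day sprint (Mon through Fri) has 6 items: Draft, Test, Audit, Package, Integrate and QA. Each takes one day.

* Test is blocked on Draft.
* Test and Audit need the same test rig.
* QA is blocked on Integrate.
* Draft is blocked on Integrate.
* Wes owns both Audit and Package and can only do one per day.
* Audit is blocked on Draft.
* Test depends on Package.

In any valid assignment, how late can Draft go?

Precedence pushes Draft to at least Tue; downstream work caps Draft at Thu.
Draft at Wed is achievable: QA=Tue, Package=Mon, Audit=Fri, Test=Thu, Draft=Wed, Integrate=Mon.
Nothing later works — the conflict constraints rule out every day after Wed.

Wed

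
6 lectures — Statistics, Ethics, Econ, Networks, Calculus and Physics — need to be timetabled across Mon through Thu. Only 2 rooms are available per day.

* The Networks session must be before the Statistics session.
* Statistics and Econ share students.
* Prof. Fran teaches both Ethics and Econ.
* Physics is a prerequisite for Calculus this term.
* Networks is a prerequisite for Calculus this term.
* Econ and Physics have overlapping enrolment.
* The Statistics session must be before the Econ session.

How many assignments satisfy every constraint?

Splitting on Statistics: it can be Tue (21), Wed (22). Listing each branch's schedules as (Ethics, Econ, Networks, Calculus, Physics):
Statistics=Tue: (Mon,Wed,Mon,Wed,Tue) (Mon,Wed,Mon,Thu,Tue) (Mon,Thu,Mon,Wed,Tue) (Mon,Thu,Mon,Thu,Tue) (Mon,Thu,Mon,Thu,Wed) (Tue,Wed,Mon,Wed,Mon) (Tue,Wed,Mon,Thu,Mon) (Tue,Thu,Mon,Wed,Mon) (Tue,Thu,Mon,Thu,Mon) (Tue,Thu,Mon,Thu,Wed) (Wed,Thu,Mon,Tue,Mon) (Wed,Thu,Mon,Wed,Mon) (Wed,Thu,Mon,Wed,Tue) (Wed,Thu,Mon,Thu,Mon) (Wed,Thu,Mon,Thu,Tue) (Wed,Thu,Mon,Thu,Wed) (Thu,Wed,Mon,Tue,Mon) (Thu,Wed,Mon,Wed,Mon) (Thu,Wed,Mon,Wed,Tue) (Thu,Wed,Mon,Thu,Mon) (Thu,Wed,Mon,Thu,Tue) — 21.
Statistics=Wed: (Mon,Thu,Mon,Wed,Tue) (Mon,Thu,Mon,Thu,Tue) (Mon,Thu,Mon,Thu,Wed) (Mon,Thu,Tue,Wed,Mon) (Mon,Thu,Tue,Wed,Tue) (Mon,Thu,Tue,Thu,Mon) (Mon,Thu,Tue,Thu,Tue) (Mon,Thu,Tue,Thu,Wed) (Tue,Thu,Mon,Tue,Mon) (Tue,Thu,Mon,Wed,Mon) (Tue,Thu,Mon,Wed,Tue) (Tue,Thu,Mon,Thu,Mon) (Tue,Thu,Mon,Thu,Tue) (Tue,Thu,Mon,Thu,Wed) (Tue,Thu,Tue,Wed,Mon) (Tue,Thu,Tue,Thu,Mon) (Tue,Thu,Tue,Thu,Wed) (Wed,Thu,Mon,Tue,Mon) (Wed,Thu,Mon,Thu,Mon) (Wed,Thu,Mon,Thu,Tue) (Wed,Thu,Tue,Thu,Mon) (Wed,Thu,Tue,Thu,Tue) — 22.
Summing: 21 + 22 = 43.

43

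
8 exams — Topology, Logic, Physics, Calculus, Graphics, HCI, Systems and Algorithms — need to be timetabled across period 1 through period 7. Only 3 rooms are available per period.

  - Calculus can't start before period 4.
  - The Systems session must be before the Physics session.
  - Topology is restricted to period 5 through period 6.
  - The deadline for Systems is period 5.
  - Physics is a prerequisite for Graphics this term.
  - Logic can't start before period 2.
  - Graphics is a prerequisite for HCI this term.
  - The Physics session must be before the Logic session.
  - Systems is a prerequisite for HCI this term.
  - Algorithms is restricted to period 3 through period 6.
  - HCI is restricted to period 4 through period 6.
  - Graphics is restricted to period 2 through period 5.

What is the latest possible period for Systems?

period 3

Systems's own window allows nothing later than period 5; downstream work caps Systems at period 3.
Systems at period 3 is achievable: Calculus=period 4; Topology=period 5; Algorithms=period 3; HCI=period 6; Logic=period 5; Physics=period 4; Systems=period 3; Graphics=period 5.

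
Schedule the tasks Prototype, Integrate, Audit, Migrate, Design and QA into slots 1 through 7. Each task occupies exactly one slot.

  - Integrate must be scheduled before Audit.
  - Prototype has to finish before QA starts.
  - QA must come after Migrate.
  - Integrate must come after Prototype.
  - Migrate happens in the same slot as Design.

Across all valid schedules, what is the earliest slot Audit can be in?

Precedence pushes Audit to at least 3.
Audit at 3 is achievable: Audit=3, Design=1, Integrate=2, Prototype=1, Migrate=1, QA=2.

3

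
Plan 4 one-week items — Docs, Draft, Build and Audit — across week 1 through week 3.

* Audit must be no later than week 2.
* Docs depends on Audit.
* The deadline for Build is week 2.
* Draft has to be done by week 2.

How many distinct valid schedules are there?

12

Splitting on Docs: it can be week 2 (4), week 3 (8). Listing each branch's schedules as (Draft, Build, Audit) by week number:
Docs=week 2: (1,1,1) (1,2,1) (2,1,1) (2,2,1) — 4.
Docs=week 3: (1,1,1) (1,1,2) (1,2,1) (1,2,2) (2,1,1) (2,1,2) (2,2,1) (2,2,2) — 8.
Summing: 4 + 8 = 12.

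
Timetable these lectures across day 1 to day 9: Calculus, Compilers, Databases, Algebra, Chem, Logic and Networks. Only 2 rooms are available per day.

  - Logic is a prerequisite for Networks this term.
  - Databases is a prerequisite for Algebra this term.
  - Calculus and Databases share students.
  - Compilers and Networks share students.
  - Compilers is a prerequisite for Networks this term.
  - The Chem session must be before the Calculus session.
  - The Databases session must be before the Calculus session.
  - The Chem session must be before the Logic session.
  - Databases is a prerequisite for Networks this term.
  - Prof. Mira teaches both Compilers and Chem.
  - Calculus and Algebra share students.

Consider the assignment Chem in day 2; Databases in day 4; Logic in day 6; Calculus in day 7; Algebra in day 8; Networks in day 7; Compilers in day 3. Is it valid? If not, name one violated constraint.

Logic is a prerequisite for Networks this term — holds.
Only 2 rooms are available per day — holds.
Calculus and Algebra share students — holds.
The Databases session must be before the Calculus session — holds.
Databases is a prerequisite for Algebra this term — holds.
Compilers and Networks share students — holds.
The Chem session must be before the Logic session — holds.
The Chem session must be before the Calculus session — holds.
Compilers is a prerequisite for Networks this term — holds.
Prof. Mira teaches both Compilers and Chem — holds.
Calculus and Databases share students — holds.
Databases is a prerequisite for Networks this term — holds.

Yes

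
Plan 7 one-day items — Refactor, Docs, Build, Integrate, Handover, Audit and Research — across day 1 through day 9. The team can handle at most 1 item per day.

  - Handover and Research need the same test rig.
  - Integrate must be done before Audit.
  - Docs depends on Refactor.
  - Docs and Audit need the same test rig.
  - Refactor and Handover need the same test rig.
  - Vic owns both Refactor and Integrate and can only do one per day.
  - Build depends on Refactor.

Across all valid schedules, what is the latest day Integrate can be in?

Downstream work caps Integrate at day 8.
Integrate at day 8 is achievable: Integrate=day 8, Handover=day 4, Research=day 5, Build=day 3, Audit=day 9, Refactor=day 1, Docs=day 2.

day 8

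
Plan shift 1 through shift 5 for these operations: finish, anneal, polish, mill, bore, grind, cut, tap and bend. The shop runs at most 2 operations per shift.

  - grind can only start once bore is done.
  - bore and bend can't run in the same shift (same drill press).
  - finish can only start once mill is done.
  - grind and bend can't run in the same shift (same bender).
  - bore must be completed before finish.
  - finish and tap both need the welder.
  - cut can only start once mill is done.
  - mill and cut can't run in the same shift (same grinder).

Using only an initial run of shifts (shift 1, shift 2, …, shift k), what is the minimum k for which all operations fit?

The precedence chain requires at least 2 distinct shifts.
With at most 2 per shift and 9 operations, at least 5 shifts are needed.
5 works (last occupied shift: shift 5): for example anneal in shift 3, polish in shift 4, grind in shift 2, bend in shift 5, bore in shift 1, finish in shift 2, tap in shift 4, cut in shift 3, mill in shift 1.

5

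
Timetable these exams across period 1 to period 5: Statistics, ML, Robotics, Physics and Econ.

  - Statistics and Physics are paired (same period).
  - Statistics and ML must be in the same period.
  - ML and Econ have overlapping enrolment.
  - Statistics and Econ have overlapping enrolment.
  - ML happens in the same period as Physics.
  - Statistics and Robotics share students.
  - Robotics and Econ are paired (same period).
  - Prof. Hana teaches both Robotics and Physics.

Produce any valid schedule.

Econ=period 2, Statistics=period 1, Robotics=period 2, Physics=period 1, ML=period 1

Checking: Statistics(period 1) != Econ(period 2); Statistics(period 1) != Robotics(period 2); ML(period 1) != Econ(period 2); Robotics(period 2) != Physics(period 1); Statistics = Physics = period 1; Robotics = Econ = period 2; Statistics = ML = period 1; ML = Physics = period 1.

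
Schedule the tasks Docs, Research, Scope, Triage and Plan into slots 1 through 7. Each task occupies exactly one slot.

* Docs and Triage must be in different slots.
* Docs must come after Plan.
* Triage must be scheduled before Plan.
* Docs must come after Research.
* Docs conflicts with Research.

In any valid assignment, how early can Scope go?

Scope at 1 is achievable: Scope=1; Triage=1; Docs=3; Research=1; Plan=2.

1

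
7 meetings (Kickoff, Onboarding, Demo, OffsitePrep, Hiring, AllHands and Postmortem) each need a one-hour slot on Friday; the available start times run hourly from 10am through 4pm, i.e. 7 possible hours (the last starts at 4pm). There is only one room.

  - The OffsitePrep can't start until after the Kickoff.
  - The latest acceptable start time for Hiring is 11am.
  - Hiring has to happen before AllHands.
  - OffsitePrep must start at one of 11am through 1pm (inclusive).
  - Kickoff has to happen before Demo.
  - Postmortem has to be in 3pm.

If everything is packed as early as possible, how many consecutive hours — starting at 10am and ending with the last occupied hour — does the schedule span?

7

The precedence chain requires at least 2 distinct hours.
With at most 1 per hour and 7 meetings, at least 7 hours are needed.
Postmortem can't be placed before 3pm — that is hour 6 counting from 10am — so the schedule must run through at least 6 hours.
7 works (last occupied hour: 4pm): for example Onboarding=4pm; Kickoff=11am; Hiring=10am; Demo=1pm; OffsitePrep=12pm; Postmortem=3pm; AllHands=2pm.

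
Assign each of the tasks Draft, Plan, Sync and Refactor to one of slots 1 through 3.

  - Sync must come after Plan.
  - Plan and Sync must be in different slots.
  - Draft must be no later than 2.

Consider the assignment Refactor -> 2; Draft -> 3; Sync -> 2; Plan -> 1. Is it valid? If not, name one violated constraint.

Plan and Sync must be in different slots — holds.
Draft must be no later than 2 — violated.
Sync must come after Plan — holds.

No — it violates: Draft must be no later than 2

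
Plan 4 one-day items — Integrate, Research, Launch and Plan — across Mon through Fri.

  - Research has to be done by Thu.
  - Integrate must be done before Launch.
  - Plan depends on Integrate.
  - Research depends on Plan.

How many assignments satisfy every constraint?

15

Splitting on Integrate: it can be Mon (12), Tue (3). Listing each branch's schedules as (Research, Launch, Plan):
Integrate=Mon: (Wed,Tue,Tue) (Wed,Wed,Tue) (Wed,Thu,Tue) (Wed,Fri,Tue) (Thu,Tue,Tue) (Thu,Tue,Wed) (Thu,Wed,Tue) (Thu,Wed,Wed) (Thu,Thu,Tue) (Thu,Thu,Wed) (Thu,Fri,Tue) (Thu,Fri,Wed) — 12.
Integrate=Tue: (Thu,Wed,Wed) (Thu,Thu,Wed) (Thu,Fri,Wed) — 3.
Summing: 12 + 3 = 15.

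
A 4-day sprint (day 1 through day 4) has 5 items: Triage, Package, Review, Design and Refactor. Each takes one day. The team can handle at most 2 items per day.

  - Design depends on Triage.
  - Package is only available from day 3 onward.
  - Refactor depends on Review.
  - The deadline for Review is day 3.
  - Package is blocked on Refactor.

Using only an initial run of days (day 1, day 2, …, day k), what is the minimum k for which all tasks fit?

The precedence chain requires at least 3 distinct days.
With at most 2 per day and 5 tasks, at least 3 days are needed.
3 works (last occupied day: day 3): for example Review in day 1; Package in day 3; Triage in day 1; Design in day 2; Refactor in day 2.

3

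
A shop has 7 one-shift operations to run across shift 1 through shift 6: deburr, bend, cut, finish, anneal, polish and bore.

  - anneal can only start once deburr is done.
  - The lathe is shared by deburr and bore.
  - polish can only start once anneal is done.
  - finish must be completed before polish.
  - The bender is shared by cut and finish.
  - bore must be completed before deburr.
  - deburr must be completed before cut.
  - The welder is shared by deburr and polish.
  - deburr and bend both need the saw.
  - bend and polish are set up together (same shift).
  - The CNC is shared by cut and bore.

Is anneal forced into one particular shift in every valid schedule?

No

anneal can be shift 3 (e.g. anneal -> shift 3, deburr -> shift 2, bore -> shift 1, polish -> shift 4, cut -> shift 3, finish -> shift 1, bend -> shift 4) or shift 4 (e.g. deburr=shift 2; finish=shift 1; bend=shift 5; bore=shift 1; polish=shift 5; cut=shift 3; anneal=shift 4).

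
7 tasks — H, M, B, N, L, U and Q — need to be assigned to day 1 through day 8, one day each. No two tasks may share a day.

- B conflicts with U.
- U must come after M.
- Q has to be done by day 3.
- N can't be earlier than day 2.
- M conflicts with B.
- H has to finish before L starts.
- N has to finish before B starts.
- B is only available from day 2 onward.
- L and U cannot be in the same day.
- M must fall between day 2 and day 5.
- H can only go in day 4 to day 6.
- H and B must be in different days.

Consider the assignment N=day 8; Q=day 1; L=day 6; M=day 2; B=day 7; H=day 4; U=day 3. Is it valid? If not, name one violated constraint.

No — it violates: N has to finish before B starts

H can only go in day 4 to day 6 — holds.
B is only available from day 2 onward — holds.
B conflicts with U — holds.
H and B must be in different days — holds.
M conflicts with B — holds.
H has to finish before L starts — holds.
M must fall between day 2 and day 5 — holds.
N has to finish before B starts — violated.
No two tasks may share a day — holds.
N can't be earlier than day 2 — holds.
Q has to be done by day 3 — holds.
U must come after M — holds.
L and U cannot be in the same day — holds.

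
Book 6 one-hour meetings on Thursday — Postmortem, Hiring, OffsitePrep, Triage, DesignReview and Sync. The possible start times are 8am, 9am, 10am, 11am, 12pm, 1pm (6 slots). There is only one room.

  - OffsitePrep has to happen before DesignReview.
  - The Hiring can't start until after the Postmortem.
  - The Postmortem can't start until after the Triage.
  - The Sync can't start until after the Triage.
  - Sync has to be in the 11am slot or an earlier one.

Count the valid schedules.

Splitting on Postmortem: it can be 9am (6), 10am (7), 11am (6), 12pm (6). Listing each branch's schedules as (Hiring, OffsitePrep, Triage, DesignReview, Sync):
Postmortem=9am: (10am,12pm,8am,1pm,11am) (11am,12pm,8am,1pm,10am) (12pm,10am,8am,1pm,11am) (12pm,11am,8am,1pm,10am) (1pm,10am,8am,12pm,11am) (1pm,11am,8am,12pm,10am) — 6.
Postmortem=10am: (11am,12pm,8am,1pm,9am) (12pm,8am,9am,1pm,11am) (12pm,9am,8am,1pm,11am) (12pm,11am,8am,1pm,9am) (1pm,8am,9am,12pm,11am) (1pm,9am,8am,12pm,11am) (1pm,11am,8am,12pm,9am) — 7.
Postmortem=11am: (12pm,8am,9am,1pm,10am) (12pm,9am,8am,1pm,10am) (12pm,10am,8am,1pm,9am) (1pm,8am,9am,12pm,10am) (1pm,9am,8am,12pm,10am) (1pm,10am,8am,12pm,9am) — 6.
Postmortem=12pm: (1pm,8am,9am,10am,11am) (1pm,8am,9am,11am,10am) (1pm,8am,10am,9am,11am) (1pm,9am,8am,10am,11am) (1pm,9am,8am,11am,10am) (1pm,10am,8am,11am,9am) — 6.
Summing: 6 + 7 + 6 + 6 = 25.

25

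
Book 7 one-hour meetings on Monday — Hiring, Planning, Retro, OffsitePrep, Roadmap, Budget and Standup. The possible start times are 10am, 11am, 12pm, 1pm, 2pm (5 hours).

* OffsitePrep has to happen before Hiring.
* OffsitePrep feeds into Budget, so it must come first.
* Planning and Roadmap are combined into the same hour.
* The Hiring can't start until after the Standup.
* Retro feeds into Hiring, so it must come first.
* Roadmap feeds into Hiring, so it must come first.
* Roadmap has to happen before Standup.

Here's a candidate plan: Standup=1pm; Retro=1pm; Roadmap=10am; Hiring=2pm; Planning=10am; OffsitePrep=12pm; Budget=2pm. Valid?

Valid

OffsitePrep feeds into Budget, so it must come first — holds.
Roadmap has to happen before Standup — holds.
OffsitePrep has to happen before Hiring — holds.
Retro feeds into Hiring, so it must come first — holds.
Roadmap feeds into Hiring, so it must come first — holds.
The Hiring can't start until after the Standup — holds.
Planning and Roadmap are combined into the same hour — holds.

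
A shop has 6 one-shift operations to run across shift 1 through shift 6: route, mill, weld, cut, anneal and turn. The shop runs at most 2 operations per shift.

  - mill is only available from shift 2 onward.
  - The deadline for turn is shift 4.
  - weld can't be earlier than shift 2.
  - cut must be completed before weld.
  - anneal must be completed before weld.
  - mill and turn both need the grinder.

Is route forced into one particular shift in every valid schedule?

No

route can be shift 1 (e.g. route=shift 1, anneal=shift 2, mill=shift 3, cut=shift 2, weld=shift 3, turn=shift 1) or shift 2 (e.g. weld in shift 3, turn in shift 1, cut in shift 1, route in shift 2, mill in shift 3, anneal in shift 2).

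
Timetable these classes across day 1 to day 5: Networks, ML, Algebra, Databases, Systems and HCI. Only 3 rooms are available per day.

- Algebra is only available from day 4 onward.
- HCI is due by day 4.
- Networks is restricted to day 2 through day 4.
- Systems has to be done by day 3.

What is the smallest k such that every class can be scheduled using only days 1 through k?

4

With at most 3 per day and 6 classes, at least 2 days are needed.
Algebra can't be placed before day 4, so the schedule must run through at least day 4.
4 works (last occupied day: day 4): for example ML in day 1, Algebra in day 4, Databases in day 1, Systems in day 1, Networks in day 2, HCI in day 2.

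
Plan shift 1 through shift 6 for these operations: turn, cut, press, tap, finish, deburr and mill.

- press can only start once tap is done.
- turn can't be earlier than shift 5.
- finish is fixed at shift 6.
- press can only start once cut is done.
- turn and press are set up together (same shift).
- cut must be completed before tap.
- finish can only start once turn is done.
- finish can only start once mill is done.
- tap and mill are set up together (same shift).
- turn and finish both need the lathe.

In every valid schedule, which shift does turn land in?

turn's window is shift 5–shift 6.
finish is fixed at shift 6, and turn can't share a shift with finish.
So turn must be shift 5.

shift 5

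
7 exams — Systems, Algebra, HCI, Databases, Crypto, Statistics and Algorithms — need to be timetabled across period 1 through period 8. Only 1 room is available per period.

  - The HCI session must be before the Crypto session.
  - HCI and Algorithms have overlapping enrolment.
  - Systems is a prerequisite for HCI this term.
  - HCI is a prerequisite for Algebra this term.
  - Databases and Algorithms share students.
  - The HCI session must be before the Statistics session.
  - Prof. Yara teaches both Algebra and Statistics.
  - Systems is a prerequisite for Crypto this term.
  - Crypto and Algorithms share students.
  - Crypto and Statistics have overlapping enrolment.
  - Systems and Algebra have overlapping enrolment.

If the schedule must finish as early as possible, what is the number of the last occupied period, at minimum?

period 7

The precedence chain requires at least 3 distinct periods.
With at most 1 per period and 7 exams, at least 7 periods are needed.
7 works (last occupied period: period 7): for example HCI -> period 2; Crypto -> period 3; Algebra -> period 4; Databases -> period 6; Statistics -> period 5; Systems -> period 1; Algorithms -> period 7.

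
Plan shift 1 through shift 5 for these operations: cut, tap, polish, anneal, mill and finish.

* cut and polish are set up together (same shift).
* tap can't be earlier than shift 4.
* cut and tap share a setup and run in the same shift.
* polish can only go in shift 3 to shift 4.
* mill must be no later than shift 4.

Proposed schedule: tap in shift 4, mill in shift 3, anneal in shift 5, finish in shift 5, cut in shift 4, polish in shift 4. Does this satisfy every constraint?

Yes, all constraints hold

polish can only go in shift 3 to shift 4 — holds.
mill must be no later than shift 4 — holds.
cut and polish are set up together (same shift) — holds.
cut and tap share a setup and run in the same shift — holds.
tap can't be earlier than shift 4 — holds.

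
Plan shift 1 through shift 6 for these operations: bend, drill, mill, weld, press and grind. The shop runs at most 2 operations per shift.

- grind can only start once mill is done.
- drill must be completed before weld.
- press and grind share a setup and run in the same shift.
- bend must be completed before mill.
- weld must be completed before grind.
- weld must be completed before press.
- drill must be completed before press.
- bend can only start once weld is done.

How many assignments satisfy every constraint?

6

Splitting on bend: it can be shift 3 (3), shift 4 (3). Listing each branch's schedules as (drill, mill, weld, press, grind) by shift number:
bend=shift 3: (1,4,2,5,5) (1,4,2,6,6) (1,5,2,6,6) — 3.
bend=shift 4: (1,5,2,6,6) (1,5,3,6,6) (2,5,3,6,6) — 3.
Summing: 3 + 3 = 6.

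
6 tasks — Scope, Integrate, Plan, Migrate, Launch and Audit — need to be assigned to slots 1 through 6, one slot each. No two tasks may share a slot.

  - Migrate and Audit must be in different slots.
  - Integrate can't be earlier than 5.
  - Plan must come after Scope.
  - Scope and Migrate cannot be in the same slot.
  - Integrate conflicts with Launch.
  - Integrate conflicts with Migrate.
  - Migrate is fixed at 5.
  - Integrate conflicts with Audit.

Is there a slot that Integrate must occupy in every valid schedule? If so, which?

Integrate's window is 5–6.
Migrate is fixed at 5, and Integrate can't share a slot with Migrate.
So Integrate must be 6.

6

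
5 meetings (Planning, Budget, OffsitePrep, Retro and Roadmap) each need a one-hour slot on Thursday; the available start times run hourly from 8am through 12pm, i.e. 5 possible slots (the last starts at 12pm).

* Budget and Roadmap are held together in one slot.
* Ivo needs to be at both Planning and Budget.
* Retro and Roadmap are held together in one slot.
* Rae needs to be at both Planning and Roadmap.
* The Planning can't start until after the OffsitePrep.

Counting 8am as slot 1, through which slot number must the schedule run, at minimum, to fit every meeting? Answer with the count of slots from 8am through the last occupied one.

2 slots

The precedence chain requires at least 2 distinct slots.
2 works (last occupied slot: 9am): for example Planning in 9am, OffsitePrep in 8am, Retro in 8am, Roadmap in 8am, Budget in 8am.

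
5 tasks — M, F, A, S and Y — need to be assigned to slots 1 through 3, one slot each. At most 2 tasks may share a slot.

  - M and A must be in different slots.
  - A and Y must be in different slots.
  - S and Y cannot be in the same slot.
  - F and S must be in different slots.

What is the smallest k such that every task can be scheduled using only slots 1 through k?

3 slots

With at most 2 per slot and 5 tasks, at least 3 slots are needed.
3 works (last occupied slot: 3): for example Y -> 3; A -> 2; M -> 1; S -> 2; F -> 1.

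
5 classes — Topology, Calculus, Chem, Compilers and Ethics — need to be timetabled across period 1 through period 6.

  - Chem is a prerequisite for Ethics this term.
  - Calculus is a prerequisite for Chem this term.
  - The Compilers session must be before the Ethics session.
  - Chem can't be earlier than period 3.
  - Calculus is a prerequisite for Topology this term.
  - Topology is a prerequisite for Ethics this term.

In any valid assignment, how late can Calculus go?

Downstream work caps Calculus at period 4.
Calculus at period 4 is achievable: Ethics -> period 6, Topology -> period 5, Chem -> period 5, Calculus -> period 4, Compilers -> period 1.

period 4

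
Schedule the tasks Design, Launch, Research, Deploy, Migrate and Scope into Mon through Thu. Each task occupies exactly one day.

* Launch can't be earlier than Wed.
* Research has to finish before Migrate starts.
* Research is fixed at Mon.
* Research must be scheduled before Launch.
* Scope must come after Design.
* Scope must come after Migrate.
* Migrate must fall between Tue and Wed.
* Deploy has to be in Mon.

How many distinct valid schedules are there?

16

Splitting on Design: it can be Mon (6), Tue (6), Wed (4). Listing each branch's schedules as (Launch, Research, Deploy, Migrate, Scope):
Design=Mon: (Wed,Mon,Mon,Tue,Wed) (Wed,Mon,Mon,Tue,Thu) (Wed,Mon,Mon,Wed,Thu) (Thu,Mon,Mon,Tue,Wed) (Thu,Mon,Mon,Tue,Thu) (Thu,Mon,Mon,Wed,Thu) — 6.
Design=Tue: (Wed,Mon,Mon,Tue,Wed) (Wed,Mon,Mon,Tue,Thu) (Wed,Mon,Mon,Wed,Thu) (Thu,Mon,Mon,Tue,Wed) (Thu,Mon,Mon,Tue,Thu) (Thu,Mon,Mon,Wed,Thu) — 6.
Design=Wed: (Wed,Mon,Mon,Tue,Thu) (Wed,Mon,Mon,Wed,Thu) (Thu,Mon,Mon,Tue,Thu) (Thu,Mon,Mon,Wed,Thu) — 4.
Summing: 6 + 6 + 4 = 16.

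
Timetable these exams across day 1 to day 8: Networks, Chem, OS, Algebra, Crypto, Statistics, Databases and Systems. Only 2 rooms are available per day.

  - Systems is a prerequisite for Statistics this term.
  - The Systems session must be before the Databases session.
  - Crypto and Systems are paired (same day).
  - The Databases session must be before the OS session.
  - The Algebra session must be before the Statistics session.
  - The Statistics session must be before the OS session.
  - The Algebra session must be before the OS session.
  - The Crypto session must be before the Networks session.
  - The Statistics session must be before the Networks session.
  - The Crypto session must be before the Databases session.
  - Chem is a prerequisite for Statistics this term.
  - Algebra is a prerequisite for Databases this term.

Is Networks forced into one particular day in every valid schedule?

No

Networks can be day 4 (e.g. Crypto in day 2; OS in day 4; Systems in day 2; Networks in day 4; Databases in day 3; Chem in day 1; Algebra in day 1; Statistics in day 3) or day 5 (e.g. Crypto in day 2, Algebra in day 1, Databases in day 3, Networks in day 5, Chem in day 1, OS in day 4, Systems in day 2, Statistics in day 3).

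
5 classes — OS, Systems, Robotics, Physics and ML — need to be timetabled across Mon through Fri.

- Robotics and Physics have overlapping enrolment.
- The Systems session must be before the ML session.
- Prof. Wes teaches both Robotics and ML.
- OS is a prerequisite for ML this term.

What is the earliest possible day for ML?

Tue

Precedence pushes ML to at least Tue.
ML at Tue is achievable: ML=Tue, OS=Mon, Robotics=Mon, Systems=Mon, Physics=Tue.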